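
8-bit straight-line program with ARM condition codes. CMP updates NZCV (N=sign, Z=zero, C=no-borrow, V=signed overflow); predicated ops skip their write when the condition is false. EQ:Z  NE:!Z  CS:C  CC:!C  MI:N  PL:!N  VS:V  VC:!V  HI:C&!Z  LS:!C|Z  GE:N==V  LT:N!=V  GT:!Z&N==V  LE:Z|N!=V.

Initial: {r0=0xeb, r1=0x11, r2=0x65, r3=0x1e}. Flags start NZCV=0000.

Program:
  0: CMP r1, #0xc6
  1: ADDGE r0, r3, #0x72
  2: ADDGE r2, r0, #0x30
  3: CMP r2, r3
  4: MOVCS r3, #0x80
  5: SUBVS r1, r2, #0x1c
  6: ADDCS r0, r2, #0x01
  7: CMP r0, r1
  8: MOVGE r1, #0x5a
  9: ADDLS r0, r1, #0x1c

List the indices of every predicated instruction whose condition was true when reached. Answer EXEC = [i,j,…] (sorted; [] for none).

0: ✓ CMP  NZCV=0000
1: ✓ ADDGE  r0←0x90
2: ✓ ADDGE  r2←0xc0
3: ✓ CMP  NZCV=1010
4: ✓ MOVCS  r3←0x80
5: · SUBVS
6: ✓ ADDCS  r0←0xc1
7: ✓ CMP  NZCV=1010
8: · MOVGE
9: · ADDLS

EXEC = [1,2,4,6]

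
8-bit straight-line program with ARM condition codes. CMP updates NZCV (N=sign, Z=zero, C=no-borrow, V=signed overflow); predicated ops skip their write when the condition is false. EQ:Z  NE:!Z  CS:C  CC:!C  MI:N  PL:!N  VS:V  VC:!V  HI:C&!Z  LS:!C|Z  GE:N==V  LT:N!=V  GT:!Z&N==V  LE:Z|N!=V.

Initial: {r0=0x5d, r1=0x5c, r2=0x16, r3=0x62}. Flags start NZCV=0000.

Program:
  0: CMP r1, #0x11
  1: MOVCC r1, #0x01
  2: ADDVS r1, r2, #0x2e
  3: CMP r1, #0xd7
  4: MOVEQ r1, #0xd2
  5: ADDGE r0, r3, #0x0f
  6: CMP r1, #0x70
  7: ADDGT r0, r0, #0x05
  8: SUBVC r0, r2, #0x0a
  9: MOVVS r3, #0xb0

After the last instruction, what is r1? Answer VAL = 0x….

VAL = 0x5c

[0] flags=0010 → (cmp)
[1] flags=0010 CC?F → skip
[2] flags=0010 VS?F → skip
[3] flags=1001 → (cmp)
[4] flags=1001 EQ?F → skip
[5] flags=1001 GE?T → r0=0x71
[6] flags=1000 → (cmp)
[7] flags=1000 GT?F → skip
[8] flags=1000 VC?T → r0=0x0c
[9] flags=1000 VS?F → skip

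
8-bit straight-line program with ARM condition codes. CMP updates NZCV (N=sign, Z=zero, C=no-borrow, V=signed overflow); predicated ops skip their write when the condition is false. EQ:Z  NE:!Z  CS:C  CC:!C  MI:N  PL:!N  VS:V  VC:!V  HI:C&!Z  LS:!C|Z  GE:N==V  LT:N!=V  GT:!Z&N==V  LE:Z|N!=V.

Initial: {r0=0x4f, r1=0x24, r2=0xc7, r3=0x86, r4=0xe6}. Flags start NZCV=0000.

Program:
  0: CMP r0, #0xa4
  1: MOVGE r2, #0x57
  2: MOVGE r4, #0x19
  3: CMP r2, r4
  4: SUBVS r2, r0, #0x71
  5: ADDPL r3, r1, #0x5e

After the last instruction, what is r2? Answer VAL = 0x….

VAL = 0x57

[0] flags=1001 → (cmp)
[1] flags=1001 GE?T → r2=0x57
[2] flags=1001 GE?T → r4=0x19
[3] flags=0010 → (cmp)
[4] flags=0010 VS?F → skip
[5] flags=0010 PL?T → r3=0x82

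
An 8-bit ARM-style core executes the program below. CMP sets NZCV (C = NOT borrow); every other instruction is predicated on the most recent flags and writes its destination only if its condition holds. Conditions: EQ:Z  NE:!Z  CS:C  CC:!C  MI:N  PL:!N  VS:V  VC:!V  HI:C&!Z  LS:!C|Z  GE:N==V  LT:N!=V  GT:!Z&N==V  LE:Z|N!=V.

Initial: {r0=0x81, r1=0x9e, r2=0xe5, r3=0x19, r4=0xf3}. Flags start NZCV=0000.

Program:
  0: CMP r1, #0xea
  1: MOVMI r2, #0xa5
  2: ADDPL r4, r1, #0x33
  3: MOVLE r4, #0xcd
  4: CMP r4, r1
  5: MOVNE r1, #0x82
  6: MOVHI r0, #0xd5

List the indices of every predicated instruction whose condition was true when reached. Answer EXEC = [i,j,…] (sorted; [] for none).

EXEC = [1,3,5,6]

0: ✓ CMP  NZCV=1000
1: ✓ MOVMI  r2←0xa5
2: · ADDPL
3: ✓ MOVLE  r4←0xcd
4: ✓ CMP  NZCV=0010
5: ✓ MOVNE  r1←0x82
6: ✓ MOVHI  r0←0xd5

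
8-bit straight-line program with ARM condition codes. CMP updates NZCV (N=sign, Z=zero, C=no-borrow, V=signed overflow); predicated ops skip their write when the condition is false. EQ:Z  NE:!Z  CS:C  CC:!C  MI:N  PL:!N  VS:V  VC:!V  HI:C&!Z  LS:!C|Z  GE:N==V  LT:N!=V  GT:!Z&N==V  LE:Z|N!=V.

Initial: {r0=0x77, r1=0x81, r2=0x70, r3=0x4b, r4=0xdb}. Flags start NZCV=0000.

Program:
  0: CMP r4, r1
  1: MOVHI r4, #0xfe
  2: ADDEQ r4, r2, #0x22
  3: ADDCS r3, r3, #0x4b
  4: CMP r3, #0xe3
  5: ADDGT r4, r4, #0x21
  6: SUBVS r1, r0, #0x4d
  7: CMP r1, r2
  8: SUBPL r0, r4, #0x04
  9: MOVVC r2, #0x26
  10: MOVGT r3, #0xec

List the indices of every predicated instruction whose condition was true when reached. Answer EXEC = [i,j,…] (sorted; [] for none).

0: ✓ CMP  NZCV=0010
1: ✓ MOVHI  r4←0xfe
2: · ADDEQ
3: ✓ ADDCS  r3←0x96
4: ✓ CMP  NZCV=1000
5: · ADDGT
6: · SUBVS
7: ✓ CMP  NZCV=0011
8: ✓ SUBPL  r0←0xfa
9: · MOVVC
10: · MOVGT

EXEC = [1,3,8]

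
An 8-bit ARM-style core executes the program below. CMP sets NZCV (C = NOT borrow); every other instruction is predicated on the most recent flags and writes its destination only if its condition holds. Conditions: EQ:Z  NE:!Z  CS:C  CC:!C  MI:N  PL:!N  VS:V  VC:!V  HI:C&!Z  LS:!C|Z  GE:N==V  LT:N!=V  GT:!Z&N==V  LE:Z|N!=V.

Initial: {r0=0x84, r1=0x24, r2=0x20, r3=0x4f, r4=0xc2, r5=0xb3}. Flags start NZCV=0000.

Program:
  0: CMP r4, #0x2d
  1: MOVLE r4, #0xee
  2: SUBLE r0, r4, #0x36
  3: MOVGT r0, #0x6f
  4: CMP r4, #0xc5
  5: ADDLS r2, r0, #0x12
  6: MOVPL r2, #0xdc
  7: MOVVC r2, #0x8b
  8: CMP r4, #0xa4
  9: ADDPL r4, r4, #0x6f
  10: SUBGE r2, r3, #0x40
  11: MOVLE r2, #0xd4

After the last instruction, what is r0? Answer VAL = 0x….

VAL = 0xb8

[0] flags=1010 → (cmp)
[1] flags=1010 LE?T → r4=0xee
[2] flags=1010 LE?T → r0=0xb8
[3] flags=1010 GT?F → skip
[4] flags=0010 → (cmp)
[5] flags=0010 LS?F → skip
[6] flags=0010 PL?T → r2=0xdc
[7] flags=0010 VC?T → r2=0x8b
[8] flags=0010 → (cmp)
[9] flags=0010 PL?T → r4=0x5d
[10] flags=0010 GE?T → r2=0x0f
[11] flags=0010 LE?F → skip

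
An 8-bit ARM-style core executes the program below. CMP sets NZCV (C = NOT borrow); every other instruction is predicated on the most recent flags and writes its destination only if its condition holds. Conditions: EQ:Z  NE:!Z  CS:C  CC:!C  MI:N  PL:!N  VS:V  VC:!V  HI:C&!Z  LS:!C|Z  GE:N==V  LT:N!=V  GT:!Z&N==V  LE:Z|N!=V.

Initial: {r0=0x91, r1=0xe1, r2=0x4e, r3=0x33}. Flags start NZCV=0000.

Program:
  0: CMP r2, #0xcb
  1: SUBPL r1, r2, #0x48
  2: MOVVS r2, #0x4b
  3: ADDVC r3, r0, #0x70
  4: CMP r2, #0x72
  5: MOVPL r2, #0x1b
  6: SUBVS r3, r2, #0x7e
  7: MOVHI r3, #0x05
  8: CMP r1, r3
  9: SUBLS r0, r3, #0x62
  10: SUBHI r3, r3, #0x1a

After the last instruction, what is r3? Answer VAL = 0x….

VAL = 0x19

0: ✓ CMP  NZCV=1001
1: · SUBPL
2: ✓ MOVVS  r2←0x4b
3: · ADDVC
4: ✓ CMP  NZCV=1000
5: · MOVPL
6: · SUBVS
7: · MOVHI
8: ✓ CMP  NZCV=1010
9: · SUBLS
10: ✓ SUBHI  r3←0x19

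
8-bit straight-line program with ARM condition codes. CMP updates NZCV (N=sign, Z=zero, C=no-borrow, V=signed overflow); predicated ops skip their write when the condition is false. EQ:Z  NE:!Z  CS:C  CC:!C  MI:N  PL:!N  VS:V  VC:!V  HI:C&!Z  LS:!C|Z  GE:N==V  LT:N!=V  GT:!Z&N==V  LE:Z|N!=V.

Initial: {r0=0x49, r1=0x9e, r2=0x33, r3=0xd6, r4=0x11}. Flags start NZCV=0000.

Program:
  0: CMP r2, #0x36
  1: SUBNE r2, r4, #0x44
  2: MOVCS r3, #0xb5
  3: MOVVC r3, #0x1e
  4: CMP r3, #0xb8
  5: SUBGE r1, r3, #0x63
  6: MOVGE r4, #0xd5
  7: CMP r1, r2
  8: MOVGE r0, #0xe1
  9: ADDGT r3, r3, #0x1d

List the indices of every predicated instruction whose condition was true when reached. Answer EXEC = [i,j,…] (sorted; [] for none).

EXEC = [1,3,5,6]

[0] flags=1000 → (cmp)
[1] flags=1000 NE?T → r2=0xcd
[2] flags=1000 CS?F → skip
[3] flags=1000 VC?T → r3=0x1e
[4] flags=0000 → (cmp)
[5] flags=0000 GE?T → r1=0xbb
[6] flags=0000 GE?T → r4=0xd5
[7] flags=1000 → (cmp)
[8] flags=1000 GE?F → skip
[9] flags=1000 GT?F → skip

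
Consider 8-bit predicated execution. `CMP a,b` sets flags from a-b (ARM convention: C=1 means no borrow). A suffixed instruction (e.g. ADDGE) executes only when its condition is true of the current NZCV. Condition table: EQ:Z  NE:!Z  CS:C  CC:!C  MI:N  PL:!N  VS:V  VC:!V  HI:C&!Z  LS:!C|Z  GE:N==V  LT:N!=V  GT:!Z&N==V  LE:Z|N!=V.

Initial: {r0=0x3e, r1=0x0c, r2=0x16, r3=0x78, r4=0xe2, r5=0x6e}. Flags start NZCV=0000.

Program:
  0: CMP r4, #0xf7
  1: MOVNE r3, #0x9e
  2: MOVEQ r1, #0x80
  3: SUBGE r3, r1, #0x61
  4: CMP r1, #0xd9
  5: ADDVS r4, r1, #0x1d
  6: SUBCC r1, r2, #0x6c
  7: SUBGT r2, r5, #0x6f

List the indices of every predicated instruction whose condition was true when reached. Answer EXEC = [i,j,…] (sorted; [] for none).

EXEC = [1,6,7]

[0] flags=1000 → (cmp)
[1] flags=1000 NE?T → r3=0x9e
[2] flags=1000 EQ?F → skip
[3] flags=1000 GE?F → skip
[4] flags=0000 → (cmp)
[5] flags=0000 VS?F → skip
[6] flags=0000 CC?T → r1=0xaa
[7] flags=0000 GT?T → r2=0xff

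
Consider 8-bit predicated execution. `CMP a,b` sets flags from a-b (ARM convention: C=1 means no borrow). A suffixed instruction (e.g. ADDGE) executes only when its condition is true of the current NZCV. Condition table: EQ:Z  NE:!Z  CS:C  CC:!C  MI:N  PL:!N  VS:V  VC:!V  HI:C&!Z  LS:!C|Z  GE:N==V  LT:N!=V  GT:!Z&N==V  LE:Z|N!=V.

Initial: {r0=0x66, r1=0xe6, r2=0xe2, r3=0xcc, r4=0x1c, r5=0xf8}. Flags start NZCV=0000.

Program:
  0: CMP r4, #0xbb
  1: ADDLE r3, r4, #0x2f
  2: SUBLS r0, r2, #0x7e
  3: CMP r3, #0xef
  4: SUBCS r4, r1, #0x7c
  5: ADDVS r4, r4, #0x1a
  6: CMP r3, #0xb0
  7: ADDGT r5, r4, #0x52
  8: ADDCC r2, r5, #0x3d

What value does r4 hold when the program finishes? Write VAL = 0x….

[0] flags=0000 → (cmp)
[1] flags=0000 LE?F → skip
[2] flags=0000 LS?T → r0=0x64
[3] flags=1000 → (cmp)
[4] flags=1000 CS?F → skip
[5] flags=1000 VS?F → skip
[6] flags=0010 → (cmp)
[7] flags=0010 GT?T → r5=0x6e
[8] flags=0010 CC?F → skip

VAL = 0x1c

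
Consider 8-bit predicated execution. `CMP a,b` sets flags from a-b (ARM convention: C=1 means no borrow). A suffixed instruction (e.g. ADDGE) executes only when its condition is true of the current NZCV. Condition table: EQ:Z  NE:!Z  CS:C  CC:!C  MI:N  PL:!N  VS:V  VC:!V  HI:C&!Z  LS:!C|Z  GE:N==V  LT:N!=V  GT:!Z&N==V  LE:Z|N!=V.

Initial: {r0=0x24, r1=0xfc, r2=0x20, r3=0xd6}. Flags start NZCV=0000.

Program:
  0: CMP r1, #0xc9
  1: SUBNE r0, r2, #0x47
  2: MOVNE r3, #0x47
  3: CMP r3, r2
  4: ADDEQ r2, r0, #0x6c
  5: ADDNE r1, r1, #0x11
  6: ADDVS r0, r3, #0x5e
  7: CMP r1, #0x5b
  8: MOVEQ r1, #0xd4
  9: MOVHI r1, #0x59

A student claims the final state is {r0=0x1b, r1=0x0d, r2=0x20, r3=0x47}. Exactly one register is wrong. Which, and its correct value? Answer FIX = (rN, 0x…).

FIX = (r0, 0xd9)

[0] flags=0010 → (cmp)
[1] flags=0010 NE?T → r0=0xd9
[2] flags=0010 NE?T → r3=0x47
[3] flags=0010 → (cmp)
[4] flags=0010 EQ?F → skip
[5] flags=0010 NE?T → r1=0x0d
[6] flags=0010 VS?F → skip
[7] flags=1000 → (cmp)
[8] flags=1000 EQ?F → skip
[9] flags=1000 HI?F → skip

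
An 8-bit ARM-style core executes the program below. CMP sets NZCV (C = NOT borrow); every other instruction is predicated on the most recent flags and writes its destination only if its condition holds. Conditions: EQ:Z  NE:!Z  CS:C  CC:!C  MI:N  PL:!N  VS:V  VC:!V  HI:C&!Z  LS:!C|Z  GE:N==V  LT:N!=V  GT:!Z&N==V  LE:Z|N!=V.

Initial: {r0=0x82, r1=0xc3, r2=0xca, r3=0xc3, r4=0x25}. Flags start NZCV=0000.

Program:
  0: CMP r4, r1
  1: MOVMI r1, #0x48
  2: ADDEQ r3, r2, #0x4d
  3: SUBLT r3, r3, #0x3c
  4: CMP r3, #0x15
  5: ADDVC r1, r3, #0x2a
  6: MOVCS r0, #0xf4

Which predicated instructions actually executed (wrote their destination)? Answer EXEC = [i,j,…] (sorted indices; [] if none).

EXEC = [5,6]

0: ✓ CMP  NZCV=0000
1: · MOVMI
2: · ADDEQ
3: · SUBLT
4: ✓ CMP  NZCV=1010
5: ✓ ADDVC  r1←0xed
6: ✓ MOVCS  r0←0xf4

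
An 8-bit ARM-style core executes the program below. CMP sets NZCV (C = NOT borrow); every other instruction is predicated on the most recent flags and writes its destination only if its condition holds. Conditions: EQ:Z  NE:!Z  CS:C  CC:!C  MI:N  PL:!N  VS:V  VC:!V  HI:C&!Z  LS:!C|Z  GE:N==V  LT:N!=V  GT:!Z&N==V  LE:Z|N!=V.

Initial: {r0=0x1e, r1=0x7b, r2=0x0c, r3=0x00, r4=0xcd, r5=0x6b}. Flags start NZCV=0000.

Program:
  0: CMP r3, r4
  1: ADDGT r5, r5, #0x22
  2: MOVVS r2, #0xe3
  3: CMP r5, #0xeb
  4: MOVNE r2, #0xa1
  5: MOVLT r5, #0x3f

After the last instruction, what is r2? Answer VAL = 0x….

0: ✓ CMP  NZCV=0000
1: ✓ ADDGT  r5←0x8d
2: · MOVVS
3: ✓ CMP  NZCV=1000
4: ✓ MOVNE  r2←0xa1
5: ✓ MOVLT  r5←0x3f

VAL = 0xa1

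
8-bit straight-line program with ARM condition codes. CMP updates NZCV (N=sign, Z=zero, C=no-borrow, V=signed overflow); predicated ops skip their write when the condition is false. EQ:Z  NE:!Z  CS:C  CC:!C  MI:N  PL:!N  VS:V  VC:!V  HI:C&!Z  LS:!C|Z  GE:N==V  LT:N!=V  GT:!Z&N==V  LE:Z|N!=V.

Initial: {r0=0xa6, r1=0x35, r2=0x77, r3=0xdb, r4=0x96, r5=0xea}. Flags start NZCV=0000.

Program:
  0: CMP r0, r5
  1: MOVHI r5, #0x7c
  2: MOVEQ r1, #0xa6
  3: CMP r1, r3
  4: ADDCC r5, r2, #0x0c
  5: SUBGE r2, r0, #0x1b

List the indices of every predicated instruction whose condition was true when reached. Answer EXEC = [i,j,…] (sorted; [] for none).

0: ✓ CMP  NZCV=1000
1: · MOVHI
2: · MOVEQ
3: ✓ CMP  NZCV=0000
4: ✓ ADDCC  r5←0x83
5: ✓ SUBGE  r2←0x8b

EXEC = [4,5]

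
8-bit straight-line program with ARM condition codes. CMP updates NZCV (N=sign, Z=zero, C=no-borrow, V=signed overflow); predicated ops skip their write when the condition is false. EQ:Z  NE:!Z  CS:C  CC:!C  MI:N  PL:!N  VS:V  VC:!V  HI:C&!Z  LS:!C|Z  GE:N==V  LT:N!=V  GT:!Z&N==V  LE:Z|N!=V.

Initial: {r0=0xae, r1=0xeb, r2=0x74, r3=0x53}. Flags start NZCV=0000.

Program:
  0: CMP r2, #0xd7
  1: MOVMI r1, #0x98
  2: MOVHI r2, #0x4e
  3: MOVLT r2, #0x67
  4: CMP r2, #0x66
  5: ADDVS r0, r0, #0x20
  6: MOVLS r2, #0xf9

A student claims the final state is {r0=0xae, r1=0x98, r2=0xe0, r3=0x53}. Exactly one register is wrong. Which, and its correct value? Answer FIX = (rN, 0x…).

FIX = (r2, 0x74)

[0] flags=1001 → (cmp)
[1] flags=1001 MI?T → r1=0x98
[2] flags=1001 HI?F → skip
[3] flags=1001 LT?F → skip
[4] flags=0010 → (cmp)
[5] flags=0010 VS?F → skip
[6] flags=0010 LS?F → skip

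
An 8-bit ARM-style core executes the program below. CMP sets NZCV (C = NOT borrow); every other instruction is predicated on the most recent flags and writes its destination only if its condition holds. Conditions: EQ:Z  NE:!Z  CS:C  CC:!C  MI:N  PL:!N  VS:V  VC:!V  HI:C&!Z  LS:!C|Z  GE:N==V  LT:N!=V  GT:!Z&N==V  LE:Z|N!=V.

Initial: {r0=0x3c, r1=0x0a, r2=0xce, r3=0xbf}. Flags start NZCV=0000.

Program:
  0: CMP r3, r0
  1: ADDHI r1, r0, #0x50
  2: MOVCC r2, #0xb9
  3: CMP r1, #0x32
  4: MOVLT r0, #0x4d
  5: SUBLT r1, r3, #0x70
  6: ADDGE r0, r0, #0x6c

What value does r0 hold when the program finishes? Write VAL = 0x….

VAL = 0x4d

0: ✓ CMP  NZCV=1010
1: ✓ ADDHI  r1←0x8c
2: · MOVCC
3: ✓ CMP  NZCV=0011
4: ✓ MOVLT  r0←0x4d
5: ✓ SUBLT  r1←0x4f
6: · ADDGE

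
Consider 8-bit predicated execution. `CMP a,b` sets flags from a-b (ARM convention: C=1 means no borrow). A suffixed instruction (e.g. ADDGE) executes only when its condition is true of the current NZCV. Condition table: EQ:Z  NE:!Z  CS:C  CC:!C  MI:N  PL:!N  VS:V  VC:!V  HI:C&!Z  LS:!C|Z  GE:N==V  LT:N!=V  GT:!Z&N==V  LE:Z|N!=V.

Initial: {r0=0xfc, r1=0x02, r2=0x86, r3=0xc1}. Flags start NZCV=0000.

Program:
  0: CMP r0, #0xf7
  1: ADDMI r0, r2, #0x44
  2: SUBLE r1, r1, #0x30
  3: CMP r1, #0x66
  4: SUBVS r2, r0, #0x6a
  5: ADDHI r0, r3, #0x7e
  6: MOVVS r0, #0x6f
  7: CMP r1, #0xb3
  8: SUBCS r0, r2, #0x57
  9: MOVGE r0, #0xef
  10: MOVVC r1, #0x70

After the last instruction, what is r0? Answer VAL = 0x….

VAL = 0xef

[0] flags=0010 → (cmp)
[1] flags=0010 MI?F → skip
[2] flags=0010 LE?F → skip
[3] flags=1000 → (cmp)
[4] flags=1000 VS?F → skip
[5] flags=1000 HI?F → skip
[6] flags=1000 VS?F → skip
[7] flags=0000 → (cmp)
[8] flags=0000 CS?F → skip
[9] flags=0000 GE?T → r0=0xef
[10] flags=0000 VC?T → r1=0x70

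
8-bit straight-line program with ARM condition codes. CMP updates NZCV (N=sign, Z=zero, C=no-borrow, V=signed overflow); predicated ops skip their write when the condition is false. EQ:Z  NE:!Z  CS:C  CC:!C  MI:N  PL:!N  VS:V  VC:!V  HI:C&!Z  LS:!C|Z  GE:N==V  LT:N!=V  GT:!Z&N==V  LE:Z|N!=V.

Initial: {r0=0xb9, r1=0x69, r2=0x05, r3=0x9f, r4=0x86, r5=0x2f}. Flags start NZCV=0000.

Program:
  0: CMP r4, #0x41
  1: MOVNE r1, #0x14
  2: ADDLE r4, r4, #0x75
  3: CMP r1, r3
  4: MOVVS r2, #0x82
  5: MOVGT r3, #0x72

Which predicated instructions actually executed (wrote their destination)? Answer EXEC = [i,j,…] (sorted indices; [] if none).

EXEC = [1,2,5]

0: ✓ CMP  NZCV=0011
1: ✓ MOVNE  r1←0x14
2: ✓ ADDLE  r4←0xfb
3: ✓ CMP  NZCV=0000
4: · MOVVS
5: ✓ MOVGT  r3←0x72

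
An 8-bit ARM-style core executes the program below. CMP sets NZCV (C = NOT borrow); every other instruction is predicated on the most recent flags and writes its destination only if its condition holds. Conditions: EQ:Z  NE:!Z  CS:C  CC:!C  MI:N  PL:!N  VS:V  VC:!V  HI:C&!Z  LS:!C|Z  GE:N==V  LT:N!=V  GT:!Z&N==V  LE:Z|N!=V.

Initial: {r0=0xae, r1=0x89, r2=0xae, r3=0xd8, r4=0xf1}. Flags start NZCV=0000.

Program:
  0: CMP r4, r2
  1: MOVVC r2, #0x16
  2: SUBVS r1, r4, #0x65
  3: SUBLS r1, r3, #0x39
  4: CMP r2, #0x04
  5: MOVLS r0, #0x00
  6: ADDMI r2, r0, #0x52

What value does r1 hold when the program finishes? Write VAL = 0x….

0: ✓ CMP  NZCV=0010
1: ✓ MOVVC  r2←0x16
2: · SUBVS
3: · SUBLS
4: ✓ CMP  NZCV=0010
5: · MOVLS
6: · ADDMI

VAL = 0x89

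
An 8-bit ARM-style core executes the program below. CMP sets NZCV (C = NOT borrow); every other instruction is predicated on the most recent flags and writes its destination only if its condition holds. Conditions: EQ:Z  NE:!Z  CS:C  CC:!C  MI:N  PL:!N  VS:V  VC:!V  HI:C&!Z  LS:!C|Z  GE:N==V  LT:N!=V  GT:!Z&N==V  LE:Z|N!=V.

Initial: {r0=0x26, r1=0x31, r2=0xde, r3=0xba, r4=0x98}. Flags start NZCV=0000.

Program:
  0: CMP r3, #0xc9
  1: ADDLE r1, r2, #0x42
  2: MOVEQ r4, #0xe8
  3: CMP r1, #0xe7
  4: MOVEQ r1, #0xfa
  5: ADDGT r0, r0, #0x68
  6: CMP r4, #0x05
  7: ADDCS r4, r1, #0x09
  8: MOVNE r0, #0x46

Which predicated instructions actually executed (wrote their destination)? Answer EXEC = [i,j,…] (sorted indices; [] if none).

[0] flags=1000 → (cmp)
[1] flags=1000 LE?T → r1=0x20
[2] flags=1000 EQ?F → skip
[3] flags=0000 → (cmp)
[4] flags=0000 EQ?F → skip
[5] flags=0000 GT?T → r0=0x8e
[6] flags=1010 → (cmp)
[7] flags=1010 CS?T → r4=0x29
[8] flags=1010 NE?T → r0=0x46

EXEC = [1,5,7,8]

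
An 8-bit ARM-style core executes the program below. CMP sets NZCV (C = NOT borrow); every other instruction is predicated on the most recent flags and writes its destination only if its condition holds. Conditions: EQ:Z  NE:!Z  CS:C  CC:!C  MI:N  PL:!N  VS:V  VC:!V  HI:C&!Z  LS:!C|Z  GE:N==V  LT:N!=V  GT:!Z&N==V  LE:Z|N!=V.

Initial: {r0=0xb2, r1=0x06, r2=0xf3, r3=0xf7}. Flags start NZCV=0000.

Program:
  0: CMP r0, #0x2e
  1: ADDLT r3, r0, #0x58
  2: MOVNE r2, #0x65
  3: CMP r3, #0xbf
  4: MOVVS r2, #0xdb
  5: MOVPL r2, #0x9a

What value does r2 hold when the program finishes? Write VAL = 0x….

0: ✓ CMP  NZCV=1010
1: ✓ ADDLT  r3←0x0a
2: ✓ MOVNE  r2←0x65
3: ✓ CMP  NZCV=0000
4: · MOVVS
5: ✓ MOVPL  r2←0x9a

VAL = 0x9a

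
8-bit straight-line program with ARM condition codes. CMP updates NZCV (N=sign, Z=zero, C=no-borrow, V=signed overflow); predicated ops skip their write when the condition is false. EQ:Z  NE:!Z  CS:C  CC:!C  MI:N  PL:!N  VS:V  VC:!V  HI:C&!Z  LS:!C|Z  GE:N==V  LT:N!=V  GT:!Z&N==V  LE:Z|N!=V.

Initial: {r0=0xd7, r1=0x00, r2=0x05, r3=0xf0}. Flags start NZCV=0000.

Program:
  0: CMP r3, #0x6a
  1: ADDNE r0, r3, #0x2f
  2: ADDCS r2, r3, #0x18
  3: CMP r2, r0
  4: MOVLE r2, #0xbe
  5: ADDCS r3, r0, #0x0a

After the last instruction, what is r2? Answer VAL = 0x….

VAL = 0xbe

0: ✓ CMP  NZCV=1010
1: ✓ ADDNE  r0←0x1f
2: ✓ ADDCS  r2←0x08
3: ✓ CMP  NZCV=1000
4: ✓ MOVLE  r2←0xbe
5: · ADDCS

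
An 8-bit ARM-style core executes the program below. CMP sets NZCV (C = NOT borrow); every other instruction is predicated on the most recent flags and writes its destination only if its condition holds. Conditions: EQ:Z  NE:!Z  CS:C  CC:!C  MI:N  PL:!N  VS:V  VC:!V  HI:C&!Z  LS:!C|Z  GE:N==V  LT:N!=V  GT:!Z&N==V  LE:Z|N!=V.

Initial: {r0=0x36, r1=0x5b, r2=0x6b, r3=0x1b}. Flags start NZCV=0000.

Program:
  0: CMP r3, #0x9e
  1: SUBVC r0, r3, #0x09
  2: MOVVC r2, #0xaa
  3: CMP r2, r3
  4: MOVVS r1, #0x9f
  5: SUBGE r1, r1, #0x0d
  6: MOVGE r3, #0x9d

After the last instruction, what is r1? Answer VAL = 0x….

[0] flags=0000 → (cmp)
[1] flags=0000 VC?T → r0=0x12
[2] flags=0000 VC?T → r2=0xaa
[3] flags=1010 → (cmp)
[4] flags=1010 VS?F → skip
[5] flags=1010 GE?F → skip
[6] flags=1010 GE?F → skip

VAL = 0x5b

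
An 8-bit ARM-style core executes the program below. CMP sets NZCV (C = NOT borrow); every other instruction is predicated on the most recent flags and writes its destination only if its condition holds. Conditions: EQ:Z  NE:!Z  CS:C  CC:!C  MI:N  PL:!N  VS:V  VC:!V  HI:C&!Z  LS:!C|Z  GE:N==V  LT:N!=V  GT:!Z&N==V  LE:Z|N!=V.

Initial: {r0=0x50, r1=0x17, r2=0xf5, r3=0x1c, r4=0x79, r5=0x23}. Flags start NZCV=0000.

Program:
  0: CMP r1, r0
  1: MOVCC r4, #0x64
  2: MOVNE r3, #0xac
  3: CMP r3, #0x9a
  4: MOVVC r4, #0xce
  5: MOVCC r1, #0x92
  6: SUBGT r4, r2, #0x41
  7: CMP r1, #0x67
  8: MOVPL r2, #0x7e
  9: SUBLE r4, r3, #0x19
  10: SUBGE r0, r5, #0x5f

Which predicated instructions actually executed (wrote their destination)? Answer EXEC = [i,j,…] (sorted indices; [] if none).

[0] flags=1000 → (cmp)
[1] flags=1000 CC?T → r4=0x64
[2] flags=1000 NE?T → r3=0xac
[3] flags=0010 → (cmp)
[4] flags=0010 VC?T → r4=0xce
[5] flags=0010 CC?F → skip
[6] flags=0010 GT?T → r4=0xb4
[7] flags=1000 → (cmp)
[8] flags=1000 PL?F → skip
[9] flags=1000 LE?T → r4=0x93
[10] flags=1000 GE?F → skip

EXEC = [1,2,4,6,9]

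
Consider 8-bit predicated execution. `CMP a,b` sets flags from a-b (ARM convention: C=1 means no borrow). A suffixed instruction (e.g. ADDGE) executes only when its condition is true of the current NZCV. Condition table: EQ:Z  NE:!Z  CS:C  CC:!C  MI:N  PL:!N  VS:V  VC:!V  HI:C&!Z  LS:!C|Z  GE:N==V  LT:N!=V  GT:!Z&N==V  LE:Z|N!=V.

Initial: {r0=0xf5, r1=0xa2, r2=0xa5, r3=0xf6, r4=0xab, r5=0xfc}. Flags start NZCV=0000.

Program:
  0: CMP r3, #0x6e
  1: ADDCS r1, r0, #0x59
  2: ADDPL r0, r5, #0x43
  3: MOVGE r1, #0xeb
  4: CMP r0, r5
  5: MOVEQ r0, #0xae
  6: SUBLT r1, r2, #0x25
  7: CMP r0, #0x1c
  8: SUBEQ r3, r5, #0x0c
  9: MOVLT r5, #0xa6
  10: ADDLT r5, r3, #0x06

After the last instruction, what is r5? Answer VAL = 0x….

[0] flags=1010 → (cmp)
[1] flags=1010 CS?T → r1=0x4e
[2] flags=1010 PL?F → skip
[3] flags=1010 GE?F → skip
[4] flags=1000 → (cmp)
[5] flags=1000 EQ?F → skip
[6] flags=1000 LT?T → r1=0x80
[7] flags=1010 → (cmp)
[8] flags=1010 EQ?F → skip
[9] flags=1010 LT?T → r5=0xa6
[10] flags=1010 LT?T → r5=0xfc

VAL = 0xfc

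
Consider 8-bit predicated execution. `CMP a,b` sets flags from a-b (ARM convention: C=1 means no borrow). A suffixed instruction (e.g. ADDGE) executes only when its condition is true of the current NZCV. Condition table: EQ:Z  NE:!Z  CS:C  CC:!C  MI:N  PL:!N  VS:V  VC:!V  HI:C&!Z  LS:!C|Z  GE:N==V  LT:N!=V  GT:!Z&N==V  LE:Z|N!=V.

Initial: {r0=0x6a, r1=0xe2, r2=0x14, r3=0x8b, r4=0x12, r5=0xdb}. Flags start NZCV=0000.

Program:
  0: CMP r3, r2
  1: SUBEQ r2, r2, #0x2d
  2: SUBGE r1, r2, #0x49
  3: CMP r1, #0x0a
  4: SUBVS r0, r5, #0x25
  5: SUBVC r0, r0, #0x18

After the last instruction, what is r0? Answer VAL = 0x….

VAL = 0x52

0: ✓ CMP  NZCV=0011
1: · SUBEQ
2: · SUBGE
3: ✓ CMP  NZCV=1010
4: · SUBVS
5: ✓ SUBVC  r0←0x52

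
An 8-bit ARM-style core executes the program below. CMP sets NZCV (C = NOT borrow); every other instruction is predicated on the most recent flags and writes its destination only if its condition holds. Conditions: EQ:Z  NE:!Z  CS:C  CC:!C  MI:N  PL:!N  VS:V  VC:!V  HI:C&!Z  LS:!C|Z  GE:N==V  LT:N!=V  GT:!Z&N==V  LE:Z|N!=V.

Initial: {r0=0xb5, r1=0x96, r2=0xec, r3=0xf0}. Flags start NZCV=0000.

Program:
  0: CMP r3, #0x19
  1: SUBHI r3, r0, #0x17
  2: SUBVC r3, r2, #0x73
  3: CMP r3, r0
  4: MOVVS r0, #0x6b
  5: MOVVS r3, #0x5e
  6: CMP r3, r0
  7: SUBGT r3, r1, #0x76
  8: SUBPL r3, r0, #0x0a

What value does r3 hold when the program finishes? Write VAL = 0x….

0: ✓ CMP  NZCV=1010
1: ✓ SUBHI  r3←0x9e
2: ✓ SUBVC  r3←0x79
3: ✓ CMP  NZCV=1001
4: ✓ MOVVS  r0←0x6b
5: ✓ MOVVS  r3←0x5e
6: ✓ CMP  NZCV=1000
7: · SUBGT
8: · SUBPL

VAL = 0x5e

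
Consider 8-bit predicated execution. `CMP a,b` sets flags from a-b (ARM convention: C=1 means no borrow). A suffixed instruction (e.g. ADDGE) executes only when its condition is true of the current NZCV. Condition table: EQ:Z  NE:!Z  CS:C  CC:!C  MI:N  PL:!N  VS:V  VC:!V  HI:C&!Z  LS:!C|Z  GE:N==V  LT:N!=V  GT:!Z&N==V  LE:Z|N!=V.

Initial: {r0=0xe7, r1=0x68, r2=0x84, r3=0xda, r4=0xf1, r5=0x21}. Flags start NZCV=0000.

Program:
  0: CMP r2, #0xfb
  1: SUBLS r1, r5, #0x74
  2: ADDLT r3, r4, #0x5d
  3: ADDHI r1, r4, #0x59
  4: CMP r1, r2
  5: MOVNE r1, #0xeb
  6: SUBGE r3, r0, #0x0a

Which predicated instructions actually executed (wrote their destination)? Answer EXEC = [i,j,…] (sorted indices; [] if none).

EXEC = [1,2,5,6]

0: ✓ CMP  NZCV=1000
1: ✓ SUBLS  r1←0xad
2: ✓ ADDLT  r3←0x4e
3: · ADDHI
4: ✓ CMP  NZCV=0010
5: ✓ MOVNE  r1←0xeb
6: ✓ SUBGE  r3←0xdd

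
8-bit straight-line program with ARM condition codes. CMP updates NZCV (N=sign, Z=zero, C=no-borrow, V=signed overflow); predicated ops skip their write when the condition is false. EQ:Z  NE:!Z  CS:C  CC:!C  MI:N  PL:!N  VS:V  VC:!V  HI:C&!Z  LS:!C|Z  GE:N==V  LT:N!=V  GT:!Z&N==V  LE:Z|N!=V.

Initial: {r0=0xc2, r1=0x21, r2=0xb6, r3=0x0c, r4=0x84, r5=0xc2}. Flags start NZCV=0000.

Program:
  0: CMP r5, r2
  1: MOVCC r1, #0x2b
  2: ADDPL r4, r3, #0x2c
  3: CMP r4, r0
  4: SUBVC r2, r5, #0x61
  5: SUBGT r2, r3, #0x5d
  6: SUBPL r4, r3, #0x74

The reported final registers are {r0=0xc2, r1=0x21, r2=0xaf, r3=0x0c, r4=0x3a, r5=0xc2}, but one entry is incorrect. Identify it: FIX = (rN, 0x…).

0: ✓ CMP  NZCV=0010
1: · MOVCC
2: ✓ ADDPL  r4←0x38
3: ✓ CMP  NZCV=0000
4: ✓ SUBVC  r2←0x61
5: ✓ SUBGT  r2←0xaf
6: ✓ SUBPL  r4←0x98

FIX = (r4, 0x98)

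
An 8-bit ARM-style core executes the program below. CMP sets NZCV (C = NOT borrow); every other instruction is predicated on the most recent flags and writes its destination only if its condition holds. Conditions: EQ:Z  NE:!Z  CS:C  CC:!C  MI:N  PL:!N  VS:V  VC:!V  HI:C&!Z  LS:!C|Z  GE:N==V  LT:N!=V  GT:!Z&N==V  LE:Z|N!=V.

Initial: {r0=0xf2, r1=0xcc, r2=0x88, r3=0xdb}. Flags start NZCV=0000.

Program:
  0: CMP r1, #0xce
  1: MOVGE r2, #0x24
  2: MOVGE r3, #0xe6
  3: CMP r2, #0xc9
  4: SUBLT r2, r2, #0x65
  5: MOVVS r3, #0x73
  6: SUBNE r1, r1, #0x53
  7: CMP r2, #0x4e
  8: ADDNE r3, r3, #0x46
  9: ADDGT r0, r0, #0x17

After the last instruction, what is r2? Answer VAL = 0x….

[0] flags=1000 → (cmp)
[1] flags=1000 GE?F → skip
[2] flags=1000 GE?F → skip
[3] flags=1000 → (cmp)
[4] flags=1000 LT?T → r2=0x23
[5] flags=1000 VS?F → skip
[6] flags=1000 NE?T → r1=0x79
[7] flags=1000 → (cmp)
[8] flags=1000 NE?T → r3=0x21
[9] flags=1000 GT?F → skip

VAL = 0x23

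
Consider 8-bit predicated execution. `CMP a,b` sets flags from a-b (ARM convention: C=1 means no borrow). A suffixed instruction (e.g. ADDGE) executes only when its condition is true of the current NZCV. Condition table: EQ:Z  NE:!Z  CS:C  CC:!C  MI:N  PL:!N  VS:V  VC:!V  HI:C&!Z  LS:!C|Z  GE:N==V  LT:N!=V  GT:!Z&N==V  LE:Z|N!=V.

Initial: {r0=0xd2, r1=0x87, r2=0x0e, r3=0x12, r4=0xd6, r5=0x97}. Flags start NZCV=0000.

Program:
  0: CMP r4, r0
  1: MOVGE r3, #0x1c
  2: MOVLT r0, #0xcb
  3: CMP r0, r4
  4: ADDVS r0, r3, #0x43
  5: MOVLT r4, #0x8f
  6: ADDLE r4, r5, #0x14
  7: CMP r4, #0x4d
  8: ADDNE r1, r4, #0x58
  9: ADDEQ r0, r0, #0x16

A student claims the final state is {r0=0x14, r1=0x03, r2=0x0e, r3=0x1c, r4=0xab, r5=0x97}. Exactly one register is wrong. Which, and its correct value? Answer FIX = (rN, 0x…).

FIX = (r0, 0xd2)

[0] flags=0010 → (cmp)
[1] flags=0010 GE?T → r3=0x1c
[2] flags=0010 LT?F → skip
[3] flags=1000 → (cmp)
[4] flags=1000 VS?F → skip
[5] flags=1000 LT?T → r4=0x8f
[6] flags=1000 LE?T → r4=0xab
[7] flags=0011 → (cmp)
[8] flags=0011 NE?T → r1=0x03
[9] flags=0011 EQ?F → skip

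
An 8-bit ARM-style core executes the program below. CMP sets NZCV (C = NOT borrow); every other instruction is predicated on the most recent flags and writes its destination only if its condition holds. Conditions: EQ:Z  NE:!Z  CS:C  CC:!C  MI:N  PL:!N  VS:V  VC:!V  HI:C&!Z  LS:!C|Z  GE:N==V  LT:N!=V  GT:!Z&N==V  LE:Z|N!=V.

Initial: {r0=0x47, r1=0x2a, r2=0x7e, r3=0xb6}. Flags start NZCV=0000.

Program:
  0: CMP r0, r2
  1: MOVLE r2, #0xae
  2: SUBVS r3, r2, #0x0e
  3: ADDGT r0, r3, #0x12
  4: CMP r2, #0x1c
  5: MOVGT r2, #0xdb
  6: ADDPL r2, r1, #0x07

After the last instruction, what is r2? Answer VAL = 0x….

VAL = 0xae

0: ✓ CMP  NZCV=1000
1: ✓ MOVLE  r2←0xae
2: · SUBVS
3: · ADDGT
4: ✓ CMP  NZCV=1010
5: · MOVGT
6: · ADDPL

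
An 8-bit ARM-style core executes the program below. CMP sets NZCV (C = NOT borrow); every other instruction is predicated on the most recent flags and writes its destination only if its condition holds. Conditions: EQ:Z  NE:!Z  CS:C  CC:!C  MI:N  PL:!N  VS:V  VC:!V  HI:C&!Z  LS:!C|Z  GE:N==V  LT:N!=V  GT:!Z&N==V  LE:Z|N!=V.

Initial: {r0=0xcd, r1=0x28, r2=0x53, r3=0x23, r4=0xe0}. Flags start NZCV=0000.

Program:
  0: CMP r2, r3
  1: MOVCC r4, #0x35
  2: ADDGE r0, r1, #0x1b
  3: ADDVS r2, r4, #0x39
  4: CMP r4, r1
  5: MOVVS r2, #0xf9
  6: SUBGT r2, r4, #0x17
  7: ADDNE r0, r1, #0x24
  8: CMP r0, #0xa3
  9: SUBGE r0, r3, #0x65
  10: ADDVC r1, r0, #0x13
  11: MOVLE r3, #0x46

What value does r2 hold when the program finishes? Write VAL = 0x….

0: ✓ CMP  NZCV=0010
1: · MOVCC
2: ✓ ADDGE  r0←0x43
3: · ADDVS
4: ✓ CMP  NZCV=1010
5: · MOVVS
6: · SUBGT
7: ✓ ADDNE  r0←0x4c
8: ✓ CMP  NZCV=1001
9: ✓ SUBGE  r0←0xbe
10: · ADDVC
11: · MOVLE

VAL = 0x53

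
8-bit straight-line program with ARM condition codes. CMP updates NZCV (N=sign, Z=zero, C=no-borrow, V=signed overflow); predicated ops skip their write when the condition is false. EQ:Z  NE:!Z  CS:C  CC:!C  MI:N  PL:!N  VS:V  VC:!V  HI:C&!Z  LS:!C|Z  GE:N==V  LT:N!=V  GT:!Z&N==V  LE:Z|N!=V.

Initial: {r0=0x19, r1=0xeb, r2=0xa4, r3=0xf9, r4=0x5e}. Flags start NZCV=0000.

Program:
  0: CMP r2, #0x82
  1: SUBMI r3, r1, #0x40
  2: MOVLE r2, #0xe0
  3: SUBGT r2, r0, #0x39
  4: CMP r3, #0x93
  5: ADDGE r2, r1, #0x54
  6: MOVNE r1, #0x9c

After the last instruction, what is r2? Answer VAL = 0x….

VAL = 0x3f

0: ✓ CMP  NZCV=0010
1: · SUBMI
2: · MOVLE
3: ✓ SUBGT  r2←0xe0
4: ✓ CMP  NZCV=0010
5: ✓ ADDGE  r2←0x3f
6: ✓ MOVNE  r1←0x9c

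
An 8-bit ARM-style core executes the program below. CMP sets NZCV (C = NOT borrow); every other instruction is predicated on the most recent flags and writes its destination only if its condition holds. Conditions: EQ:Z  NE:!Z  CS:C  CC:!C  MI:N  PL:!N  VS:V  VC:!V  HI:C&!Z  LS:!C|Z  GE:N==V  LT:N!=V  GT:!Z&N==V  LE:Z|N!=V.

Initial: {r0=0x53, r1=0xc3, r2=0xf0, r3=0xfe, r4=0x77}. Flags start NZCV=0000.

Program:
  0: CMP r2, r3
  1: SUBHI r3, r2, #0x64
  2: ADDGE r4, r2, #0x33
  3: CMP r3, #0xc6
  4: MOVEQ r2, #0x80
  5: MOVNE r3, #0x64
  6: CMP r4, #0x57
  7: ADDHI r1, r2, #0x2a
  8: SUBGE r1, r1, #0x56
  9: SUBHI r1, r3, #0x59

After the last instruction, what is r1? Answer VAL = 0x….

VAL = 0x0b

0: ✓ CMP  NZCV=1000
1: · SUBHI
2: · ADDGE
3: ✓ CMP  NZCV=0010
4: · MOVEQ
5: ✓ MOVNE  r3←0x64
6: ✓ CMP  NZCV=0010
7: ✓ ADDHI  r1←0x1a
8: ✓ SUBGE  r1←0xc4
9: ✓ SUBHI  r1←0x0b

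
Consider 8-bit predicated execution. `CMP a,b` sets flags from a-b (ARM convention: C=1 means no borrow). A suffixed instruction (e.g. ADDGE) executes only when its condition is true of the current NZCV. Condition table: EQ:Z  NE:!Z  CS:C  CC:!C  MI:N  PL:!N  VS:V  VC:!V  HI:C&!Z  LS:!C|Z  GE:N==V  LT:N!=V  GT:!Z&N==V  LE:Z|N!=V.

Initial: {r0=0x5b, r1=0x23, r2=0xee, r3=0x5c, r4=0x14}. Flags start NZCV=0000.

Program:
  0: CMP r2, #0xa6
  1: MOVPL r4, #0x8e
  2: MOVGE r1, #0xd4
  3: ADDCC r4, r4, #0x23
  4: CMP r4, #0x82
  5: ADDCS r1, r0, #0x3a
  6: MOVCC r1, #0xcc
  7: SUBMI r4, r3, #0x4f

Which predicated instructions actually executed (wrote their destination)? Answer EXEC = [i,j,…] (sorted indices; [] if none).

0: ✓ CMP  NZCV=0010
1: ✓ MOVPL  r4←0x8e
2: ✓ MOVGE  r1←0xd4
3: · ADDCC
4: ✓ CMP  NZCV=0010
5: ✓ ADDCS  r1←0x95
6: · MOVCC
7: · SUBMI

EXEC = [1,2,5]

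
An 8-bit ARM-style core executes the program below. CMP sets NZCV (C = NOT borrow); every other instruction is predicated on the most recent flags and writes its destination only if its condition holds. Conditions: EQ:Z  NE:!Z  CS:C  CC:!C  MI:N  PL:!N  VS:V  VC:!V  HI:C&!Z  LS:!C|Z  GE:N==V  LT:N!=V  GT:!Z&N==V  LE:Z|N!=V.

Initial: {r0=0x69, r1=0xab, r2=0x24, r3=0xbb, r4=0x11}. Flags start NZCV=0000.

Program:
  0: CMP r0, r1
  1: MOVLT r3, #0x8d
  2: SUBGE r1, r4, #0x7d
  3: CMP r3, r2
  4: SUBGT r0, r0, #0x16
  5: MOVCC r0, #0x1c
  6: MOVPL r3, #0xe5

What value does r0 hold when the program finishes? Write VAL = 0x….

[0] flags=1001 → (cmp)
[1] flags=1001 LT?F → skip
[2] flags=1001 GE?T → r1=0x94
[3] flags=1010 → (cmp)
[4] flags=1010 GT?F → skip
[5] flags=1010 CC?F → skip
[6] flags=1010 PL?F → skip

VAL = 0x69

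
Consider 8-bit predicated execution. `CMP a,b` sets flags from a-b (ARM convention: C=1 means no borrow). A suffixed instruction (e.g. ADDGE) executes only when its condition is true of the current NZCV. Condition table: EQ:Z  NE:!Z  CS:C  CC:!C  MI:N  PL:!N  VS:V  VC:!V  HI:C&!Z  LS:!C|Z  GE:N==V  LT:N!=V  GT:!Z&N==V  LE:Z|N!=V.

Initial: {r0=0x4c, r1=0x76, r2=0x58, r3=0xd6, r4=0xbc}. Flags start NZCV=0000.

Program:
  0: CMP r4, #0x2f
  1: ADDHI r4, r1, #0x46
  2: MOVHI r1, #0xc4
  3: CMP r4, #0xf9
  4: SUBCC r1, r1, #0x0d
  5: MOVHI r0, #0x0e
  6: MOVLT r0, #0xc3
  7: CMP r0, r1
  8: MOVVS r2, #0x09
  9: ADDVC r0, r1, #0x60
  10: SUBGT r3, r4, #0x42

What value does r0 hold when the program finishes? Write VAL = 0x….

[0] flags=1010 → (cmp)
[1] flags=1010 HI?T → r4=0xbc
[2] flags=1010 HI?T → r1=0xc4
[3] flags=1000 → (cmp)
[4] flags=1000 CC?T → r1=0xb7
[5] flags=1000 HI?F → skip
[6] flags=1000 LT?T → r0=0xc3
[7] flags=0010 → (cmp)
[8] flags=0010 VS?F → skip
[9] flags=0010 VC?T → r0=0x17
[10] flags=0010 GT?T → r3=0x7a

VAL = 0x17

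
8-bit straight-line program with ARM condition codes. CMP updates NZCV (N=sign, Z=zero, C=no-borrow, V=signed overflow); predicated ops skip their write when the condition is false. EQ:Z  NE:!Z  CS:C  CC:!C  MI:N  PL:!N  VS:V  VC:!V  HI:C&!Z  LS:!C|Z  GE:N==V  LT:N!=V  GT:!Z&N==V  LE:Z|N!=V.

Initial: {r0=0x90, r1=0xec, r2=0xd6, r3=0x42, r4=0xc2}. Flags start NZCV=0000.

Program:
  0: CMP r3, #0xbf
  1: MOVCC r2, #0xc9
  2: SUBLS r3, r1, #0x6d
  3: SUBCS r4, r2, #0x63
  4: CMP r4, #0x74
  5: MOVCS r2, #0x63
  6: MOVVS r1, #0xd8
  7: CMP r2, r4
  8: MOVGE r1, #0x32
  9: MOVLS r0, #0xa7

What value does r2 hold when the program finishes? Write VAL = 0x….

VAL = 0x63

0: ✓ CMP  NZCV=1001
1: ✓ MOVCC  r2←0xc9
2: ✓ SUBLS  r3←0x7f
3: · SUBCS
4: ✓ CMP  NZCV=0011
5: ✓ MOVCS  r2←0x63
6: ✓ MOVVS  r1←0xd8
7: ✓ CMP  NZCV=1001
8: ✓ MOVGE  r1←0x32
9: ✓ MOVLS  r0←0xa7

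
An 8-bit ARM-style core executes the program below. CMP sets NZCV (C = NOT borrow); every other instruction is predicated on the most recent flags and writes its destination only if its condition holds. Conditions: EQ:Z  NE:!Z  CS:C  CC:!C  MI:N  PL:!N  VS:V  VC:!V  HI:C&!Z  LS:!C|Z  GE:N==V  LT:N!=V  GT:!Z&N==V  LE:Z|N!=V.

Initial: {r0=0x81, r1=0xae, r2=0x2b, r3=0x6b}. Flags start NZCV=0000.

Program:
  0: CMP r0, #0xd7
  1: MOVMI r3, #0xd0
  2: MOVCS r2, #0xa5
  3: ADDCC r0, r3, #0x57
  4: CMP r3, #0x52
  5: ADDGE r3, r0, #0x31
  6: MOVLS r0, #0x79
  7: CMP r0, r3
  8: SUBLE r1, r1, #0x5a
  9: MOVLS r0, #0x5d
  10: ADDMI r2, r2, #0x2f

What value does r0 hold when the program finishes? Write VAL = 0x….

VAL = 0x5d

[0] flags=1000 → (cmp)
[1] flags=1000 MI?T → r3=0xd0
[2] flags=1000 CS?F → skip
[3] flags=1000 CC?T → r0=0x27
[4] flags=0011 → (cmp)
[5] flags=0011 GE?F → skip
[6] flags=0011 LS?F → skip
[7] flags=0000 → (cmp)
[8] flags=0000 LE?F → skip
[9] flags=0000 LS?T → r0=0x5d
[10] flags=0000 MI?F → skip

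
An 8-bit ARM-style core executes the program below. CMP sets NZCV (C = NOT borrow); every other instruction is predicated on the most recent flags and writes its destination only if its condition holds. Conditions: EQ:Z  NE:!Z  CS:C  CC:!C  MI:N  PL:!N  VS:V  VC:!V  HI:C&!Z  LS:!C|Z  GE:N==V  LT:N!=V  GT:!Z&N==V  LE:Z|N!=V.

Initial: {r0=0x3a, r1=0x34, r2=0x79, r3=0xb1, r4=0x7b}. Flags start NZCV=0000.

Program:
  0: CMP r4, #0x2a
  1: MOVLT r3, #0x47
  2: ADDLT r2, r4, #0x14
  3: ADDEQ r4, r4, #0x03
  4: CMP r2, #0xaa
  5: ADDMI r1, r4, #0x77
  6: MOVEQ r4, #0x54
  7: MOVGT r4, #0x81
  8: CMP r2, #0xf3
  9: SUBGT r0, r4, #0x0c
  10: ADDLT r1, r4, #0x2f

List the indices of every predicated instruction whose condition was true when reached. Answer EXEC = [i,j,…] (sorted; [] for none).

EXEC = [5,7,9]

[0] flags=0010 → (cmp)
[1] flags=0010 LT?F → skip
[2] flags=0010 LT?F → skip
[3] flags=0010 EQ?F → skip
[4] flags=1001 → (cmp)
[5] flags=1001 MI?T → r1=0xf2
[6] flags=1001 EQ?F → skip
[7] flags=1001 GT?T → r4=0x81
[8] flags=1001 → (cmp)
[9] flags=1001 GT?T → r0=0x75
[10] flags=1001 LT?F → skip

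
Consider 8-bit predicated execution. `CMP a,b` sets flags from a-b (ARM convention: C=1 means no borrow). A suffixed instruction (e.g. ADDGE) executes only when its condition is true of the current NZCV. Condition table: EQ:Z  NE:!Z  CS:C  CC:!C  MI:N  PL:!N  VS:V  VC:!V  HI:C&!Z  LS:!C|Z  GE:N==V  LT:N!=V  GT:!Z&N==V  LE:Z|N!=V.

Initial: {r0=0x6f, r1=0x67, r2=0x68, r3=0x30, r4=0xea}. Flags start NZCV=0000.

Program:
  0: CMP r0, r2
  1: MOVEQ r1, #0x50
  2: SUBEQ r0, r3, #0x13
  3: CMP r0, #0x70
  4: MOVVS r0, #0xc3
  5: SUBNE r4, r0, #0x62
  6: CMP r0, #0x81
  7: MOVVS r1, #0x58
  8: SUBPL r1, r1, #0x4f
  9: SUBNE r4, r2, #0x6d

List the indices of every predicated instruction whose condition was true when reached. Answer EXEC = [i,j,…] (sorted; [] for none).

0: ✓ CMP  NZCV=0010
1: · MOVEQ
2: · SUBEQ
3: ✓ CMP  NZCV=1000
4: · MOVVS
5: ✓ SUBNE  r4←0x0d
6: ✓ CMP  NZCV=1001
7: ✓ MOVVS  r1←0x58
8: · SUBPL
9: ✓ SUBNE  r4←0xfb

EXEC = [5,7,9]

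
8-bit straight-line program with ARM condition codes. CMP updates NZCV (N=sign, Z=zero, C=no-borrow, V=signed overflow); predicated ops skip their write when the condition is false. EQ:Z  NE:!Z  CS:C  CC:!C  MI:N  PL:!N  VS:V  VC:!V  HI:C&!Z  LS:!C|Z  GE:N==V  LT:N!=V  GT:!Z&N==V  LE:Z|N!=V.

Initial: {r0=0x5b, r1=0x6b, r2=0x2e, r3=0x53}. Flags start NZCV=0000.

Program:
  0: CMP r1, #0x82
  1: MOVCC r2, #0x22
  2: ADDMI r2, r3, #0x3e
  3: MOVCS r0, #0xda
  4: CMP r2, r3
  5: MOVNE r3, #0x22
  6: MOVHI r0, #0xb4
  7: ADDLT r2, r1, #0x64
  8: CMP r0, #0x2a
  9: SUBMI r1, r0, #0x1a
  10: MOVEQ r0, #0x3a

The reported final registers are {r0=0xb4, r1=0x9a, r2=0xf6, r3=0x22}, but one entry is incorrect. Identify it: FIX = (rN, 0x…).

[0] flags=1001 → (cmp)
[1] flags=1001 CC?T → r2=0x22
[2] flags=1001 MI?T → r2=0x91
[3] flags=1001 CS?F → skip
[4] flags=0011 → (cmp)
[5] flags=0011 NE?T → r3=0x22
[6] flags=0011 HI?T → r0=0xb4
[7] flags=0011 LT?T → r2=0xcf
[8] flags=1010 → (cmp)
[9] flags=1010 MI?T → r1=0x9a
[10] flags=1010 EQ?F → skip

FIX = (r2, 0xcf)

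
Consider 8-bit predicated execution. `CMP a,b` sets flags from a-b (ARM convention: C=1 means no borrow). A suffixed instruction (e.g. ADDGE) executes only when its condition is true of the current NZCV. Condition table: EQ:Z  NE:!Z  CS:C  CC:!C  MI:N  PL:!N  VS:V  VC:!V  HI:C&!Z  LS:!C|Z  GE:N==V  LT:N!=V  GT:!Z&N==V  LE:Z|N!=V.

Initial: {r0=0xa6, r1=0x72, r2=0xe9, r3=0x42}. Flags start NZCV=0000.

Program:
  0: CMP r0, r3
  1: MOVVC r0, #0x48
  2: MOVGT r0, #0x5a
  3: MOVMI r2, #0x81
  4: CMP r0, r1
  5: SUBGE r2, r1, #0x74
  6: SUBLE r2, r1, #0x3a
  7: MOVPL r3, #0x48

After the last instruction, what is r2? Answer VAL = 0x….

[0] flags=0011 → (cmp)
[1] flags=0011 VC?F → skip
[2] flags=0011 GT?F → skip
[3] flags=0011 MI?F → skip
[4] flags=0011 → (cmp)
[5] flags=0011 GE?F → skip
[6] flags=0011 LE?T → r2=0x38
[7] flags=0011 PL?T → r3=0x48

VAL = 0x38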